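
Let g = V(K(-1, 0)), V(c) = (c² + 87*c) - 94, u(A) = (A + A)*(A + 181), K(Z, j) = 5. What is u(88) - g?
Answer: 46978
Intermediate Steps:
u(A) = 2*A*(181 + A) (u(A) = (2*A)*(181 + A) = 2*A*(181 + A))
V(c) = -94 + c² + 87*c
g = 366 (g = -94 + 5² + 87*5 = -94 + 25 + 435 = 366)
u(88) - g = 2*88*(181 + 88) - 1*366 = 2*88*269 - 366 = 47344 - 366 = 46978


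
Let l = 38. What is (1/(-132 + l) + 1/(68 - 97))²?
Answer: 15129/7431076 ≈ 0.0020359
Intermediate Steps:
(1/(-132 + l) + 1/(68 - 97))² = (1/(-132 + 38) + 1/(68 - 97))² = (1/(-94) + 1/(-29))² = (-1/94 - 1/29)² = (-123/2726)² = 15129/7431076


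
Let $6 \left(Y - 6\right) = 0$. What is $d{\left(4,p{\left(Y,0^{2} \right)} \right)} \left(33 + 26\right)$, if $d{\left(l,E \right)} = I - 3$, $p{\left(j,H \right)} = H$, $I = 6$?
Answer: $177$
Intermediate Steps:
$Y = 6$ ($Y = 6 + \frac{1}{6} \cdot 0 = 6 + 0 = 6$)
$d{\left(l,E \right)} = 3$ ($d{\left(l,E \right)} = 6 - 3 = 3$)
$d{\left(4,p{\left(Y,0^{2} \right)} \right)} \left(33 + 26\right) = 3 \left(33 + 26\right) = 3 \cdot 59 = 177$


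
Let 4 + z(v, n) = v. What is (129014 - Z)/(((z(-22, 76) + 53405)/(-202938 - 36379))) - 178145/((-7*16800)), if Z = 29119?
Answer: -187426888298803/418491360 ≈ -4.4786e+5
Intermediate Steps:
z(v, n) = -4 + v
(129014 - Z)/(((z(-22, 76) + 53405)/(-202938 - 36379))) - 178145/((-7*16800)) = (129014 - 1*29119)/((((-4 - 22) + 53405)/(-202938 - 36379))) - 178145/((-7*16800)) = (129014 - 29119)/(((-26 + 53405)/(-239317))) - 178145/(-117600) = 99895/((53379*(-1/239317))) - 178145*(-1/117600) = 99895/(-53379/239317) + 35629/23520 = 99895*(-239317/53379) + 35629/23520 = -23906571715/53379 + 35629/23520 = -187426888298803/418491360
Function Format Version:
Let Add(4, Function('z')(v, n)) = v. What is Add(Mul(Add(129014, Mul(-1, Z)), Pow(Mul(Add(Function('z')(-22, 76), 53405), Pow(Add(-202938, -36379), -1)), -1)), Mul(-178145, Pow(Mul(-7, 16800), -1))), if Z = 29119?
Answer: Rational(-187426888298803, 418491360) ≈ -4.4786e+5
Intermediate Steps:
Function('z')(v, n) = Add(-4, v)
Add(Mul(Add(129014, Mul(-1, Z)), Pow(Mul(Add(Function('z')(-22, 76), 53405), Pow(Add(-202938, -36379), -1)), -1)), Mul(-178145, Pow(Mul(-7, 16800), -1))) = Add(Mul(Add(129014, Mul(-1, 29119)), Pow(Mul(Add(Add(-4, -22), 53405), Pow(Add(-202938, -36379), -1)), -1)), Mul(-178145, Pow(Mul(-7, 16800), -1))) = Add(Mul(Add(129014, -29119), Pow(Mul(Add(-26, 53405), Pow(-239317, -1)), -1)), Mul(-178145, Pow(-117600, -1))) = Add(Mul(99895, Pow(Mul(53379, Rational(-1, 239317)), -1)), Mul(-178145, Rational(-1, 117600))) = Add(Mul(99895, Pow(Rational(-53379, 239317), -1)), Rational(35629, 23520)) = Add(Mul(99895, Rational(-239317, 53379)), Rational(35629, 23520)) = Add(Rational(-23906571715, 53379), Rational(35629, 23520)) = Rational(-187426888298803, 418491360)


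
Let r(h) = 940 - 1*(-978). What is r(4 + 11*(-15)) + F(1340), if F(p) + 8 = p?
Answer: 3250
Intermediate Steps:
r(h) = 1918 (r(h) = 940 + 978 = 1918)
F(p) = -8 + p
r(4 + 11*(-15)) + F(1340) = 1918 + (-8 + 1340) = 1918 + 1332 = 3250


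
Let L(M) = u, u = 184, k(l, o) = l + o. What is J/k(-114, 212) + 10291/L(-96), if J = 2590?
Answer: 106077/1288 ≈ 82.358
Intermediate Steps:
L(M) = 184
J/k(-114, 212) + 10291/L(-96) = 2590/(-114 + 212) + 10291/184 = 2590/98 + 10291*(1/184) = 2590*(1/98) + 10291/184 = 185/7 + 10291/184 = 106077/1288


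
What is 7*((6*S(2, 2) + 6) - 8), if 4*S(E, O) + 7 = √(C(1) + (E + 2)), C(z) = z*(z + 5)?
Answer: -175/2 + 21*√10/2 ≈ -54.296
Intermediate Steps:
C(z) = z*(5 + z)
S(E, O) = -7/4 + √(8 + E)/4 (S(E, O) = -7/4 + √(1*(5 + 1) + (E + 2))/4 = -7/4 + √(1*6 + (2 + E))/4 = -7/4 + √(6 + (2 + E))/4 = -7/4 + √(8 + E)/4)
7*((6*S(2, 2) + 6) - 8) = 7*((6*(-7/4 + √(8 + 2)/4) + 6) - 8) = 7*((6*(-7/4 + √10/4) + 6) - 8) = 7*(((-21/2 + 3*√10/2) + 6) - 8) = 7*((-9/2 + 3*√10/2) - 8) = 7*(-25/2 + 3*√10/2) = -175/2 + 21*√10/2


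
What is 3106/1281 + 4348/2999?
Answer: 14884682/3841719 ≈ 3.8745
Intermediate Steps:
3106/1281 + 4348/2999 = 14884682/3841719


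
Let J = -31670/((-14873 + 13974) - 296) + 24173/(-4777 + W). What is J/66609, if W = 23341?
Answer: 123361723/295530544764 ≈ 0.00041742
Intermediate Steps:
J = 123361723/4436796 (J = -31670/((-14873 + 13974) - 296) + 24173/(-4777 + 23341) = -31670/(-899 - 296) + 24173/18564 = -31670/(-1195) + 24173*(1/18564) = -31670*(-1/1195) + 24173/18564 = 6334/239 + 24173/18564 = 123361723/4436796 ≈ 27.804)
J/66609 = (123361723/4436796)/66609 = (123361723/4436796)*(1/66609) = 123361723/295530544764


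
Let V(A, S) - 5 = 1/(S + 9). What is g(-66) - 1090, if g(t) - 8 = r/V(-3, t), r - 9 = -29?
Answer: -77107/71 ≈ -1086.0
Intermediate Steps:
V(A, S) = 5 + 1/(9 + S) (V(A, S) = 5 + 1/(S + 9) = 5 + 1/(9 + S))
r = -20 (r = 9 - 29 = -20)
g(t) = 8 - 20*(9 + t)/(46 + 5*t)
g(-66) - 1090 = 4*(47 + 5*(-66))/(46 + 5*(-66)) - 1090 = 4*(47 - 330)/(46 - 330) - 1090 = 4*(-283)/(-284) - 1090 = 4*(-1/284)*(-283) - 1090 = 283/71 - 1090 = -77107/71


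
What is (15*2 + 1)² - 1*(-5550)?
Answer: 6511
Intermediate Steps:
(15*2 + 1)² - 1*(-5550) = (30 + 1)² + 5550 = 31² + 5550 = 961 + 5550 = 6511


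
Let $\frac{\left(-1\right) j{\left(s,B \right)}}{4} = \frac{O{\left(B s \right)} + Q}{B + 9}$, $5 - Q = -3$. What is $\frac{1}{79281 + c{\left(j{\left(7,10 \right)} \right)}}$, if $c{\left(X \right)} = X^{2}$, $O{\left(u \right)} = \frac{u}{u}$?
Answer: $\frac{361}{28621737} \approx 1.2613 \cdot 10^{-5}$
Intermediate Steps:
$Q = 8$ ($Q = 5 - -3 = 5 + 3 = 8$)
$O{\left(u \right)} = 1$
$j{\left(s,B \right)} = - \frac{36}{9 + B}$ ($j{\left(s,B \right)} = - 4 \frac{1 + 8}{B + 9} = - 4 \frac{9}{9 + B} = - \frac{36}{9 + B}$)
$\frac{1}{79281 + c{\left(j{\left(7,10 \right)} \right)}} = \frac{1}{79281 + \left(- \frac{36}{9 + 10}\right)^{2}} = \frac{1}{79281 + \left(- \frac{36}{19}\right)^{2}} = \frac{1}{79281 + \frac{1296}{361}} = \frac{1}{\frac{28621737}{361}} = \frac{361}{28621737}$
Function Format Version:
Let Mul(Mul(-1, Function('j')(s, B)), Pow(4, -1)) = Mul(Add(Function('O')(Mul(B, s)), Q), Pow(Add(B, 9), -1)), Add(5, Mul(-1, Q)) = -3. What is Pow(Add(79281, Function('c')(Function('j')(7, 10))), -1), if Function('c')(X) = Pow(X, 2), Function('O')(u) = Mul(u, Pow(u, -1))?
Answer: Rational(361, 28621737) ≈ 1.2613e-5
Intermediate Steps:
Q = 8 (Q = Add(5, Mul(-1, -3)) = Add(5, 3) = 8)
Function('O')(u) = 1
Function('j')(s, B) = Mul(-36, Pow(Add(9, B), -1)) (Function('j')(s, B) = Mul(-4, Mul(Add(1, 8), Pow(Add(B, 9), -1))) = Mul(-4, Mul(9, Pow(Add(9, B), -1))) = Mul(-36, Pow(Add(9, B), -1)))
Pow(Add(79281, Function('c')(Function('j')(7, 10))), -1) = Pow(Add(79281, Pow(Mul(-36, Pow(Add(9, 10), -1)), 2)), -1) = Pow(Add(79281, Pow(Mul(-36, Pow(19, -1)), 2)), -1) = Pow(Add(79281, Pow(Mul(-36, Rational(1, 19)), 2)), -1) = Pow(Add(79281, Pow(Rational(-36, 19), 2)), -1) = Pow(Add(79281, Rational(1296, 361)), -1) = Pow(Rational(28621737, 361), -1) = Rational(361, 28621737)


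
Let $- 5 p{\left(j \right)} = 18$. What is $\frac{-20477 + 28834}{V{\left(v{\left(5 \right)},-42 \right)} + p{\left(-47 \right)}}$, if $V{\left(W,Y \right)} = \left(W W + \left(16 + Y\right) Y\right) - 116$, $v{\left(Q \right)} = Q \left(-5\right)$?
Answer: $\frac{41785}{7987} \approx 5.2316$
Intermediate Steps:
$v{\left(Q \right)} = - 5 Q$
$p{\left(j \right)} = - \frac{18}{5}$ ($p{\left(j \right)} = \left(- \frac{1}{5}\right) 18 = - \frac{18}{5}$)
$V{\left(W,Y \right)} = -116 + W^{2} + Y \left(16 + Y\right)$ ($V{\left(W,Y \right)} = \left(W^{2} + Y \left(16 + Y\right)\right) - 116 = -116 + W^{2} + Y \left(16 + Y\right)$)
$\frac{-20477 + 28834}{V{\left(v{\left(5 \right)},-42 \right)} + p{\left(-47 \right)}} = \frac{-20477 + 28834}{\left(-116 + \left(\left(-5\right) 5\right)^{2} + \left(-42\right)^{2} + 16 \left(-42\right)\right) - \frac{18}{5}} = \frac{8357}{\left(-116 + \left(-25\right)^{2} + 1764 - 672\right) - \frac{18}{5}} = \frac{8357}{\left(-116 + 625 + 1764 - 672\right) - \frac{18}{5}} = \frac{8357}{1601 - \frac{18}{5}} = \frac{8357}{\frac{7987}{5}} = 8357 \cdot \frac{5}{7987} = \frac{41785}{7987}$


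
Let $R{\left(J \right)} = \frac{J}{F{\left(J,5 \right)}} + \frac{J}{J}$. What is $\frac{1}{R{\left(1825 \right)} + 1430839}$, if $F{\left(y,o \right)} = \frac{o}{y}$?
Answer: $\frac{1}{2096965} \approx 4.7688 \cdot 10^{-7}$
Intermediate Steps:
$R{\left(J \right)} = 1 + \frac{J^{2}}{5}$ ($R{\left(J \right)} = \frac{J}{5 \frac{1}{J}} + \frac{J}{J} = J \frac{J}{5} + 1 = \frac{J^{2}}{5} + 1 = 1 + \frac{J^{2}}{5}$)
$\frac{1}{R{\left(1825 \right)} + 1430839} = \frac{1}{\left(1 + \frac{1825^{2}}{5}\right) + 1430839} = \frac{1}{\left(1 + \frac{1}{5} \cdot 3330625\right) + 1430839} = \frac{1}{\left(1 + 666125\right) + 1430839} = \frac{1}{666126 + 1430839} = \frac{1}{2096965}$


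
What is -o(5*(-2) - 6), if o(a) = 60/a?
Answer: 15/4 ≈ 3.7500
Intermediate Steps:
-o(5*(-2) - 6) = -60/(5*(-2) - 6) = -60/(-10 - 6) = -60/(-16) = -60*(-1)/16 = -1*(-15/4) = 15/4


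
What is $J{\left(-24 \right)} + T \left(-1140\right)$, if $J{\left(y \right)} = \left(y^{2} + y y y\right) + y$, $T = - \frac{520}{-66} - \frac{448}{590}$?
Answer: $- \frac{13880936}{649} \approx -21388.0$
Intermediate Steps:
$T = \frac{69308}{9735}$ ($T = \left(-520\right) \left(- \frac{1}{66}\right) - \frac{224}{295} = \frac{260}{33} - \frac{224}{295} = \frac{69308}{9735} \approx 7.1195$)
$J{\left(y \right)} = y + y^{2} + y^{3}$ ($J{\left(y \right)} = \left(y^{2} + y^{2} y\right) + y = \left(y^{2} + y^{3}\right) + y = y + y^{2} + y^{3}$)
$J{\left(-24 \right)} + T \left(-1140\right) = - 24 \left(1 - 24 + \left(-24\right)^{2}\right) + \frac{69308}{9735} \left(-1140\right) = - 24 \left(1 - 24 + 576\right) - \frac{5267408}{649} = \left(-24\right) 553 - \frac{5267408}{649} = -13272 - \frac{5267408}{649} = - \frac{13880936}{649}$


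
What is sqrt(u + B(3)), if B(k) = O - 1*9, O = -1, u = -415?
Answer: 5*I*sqrt(17) ≈ 20.616*I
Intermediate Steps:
B(k) = -10 (B(k) = -1 - 1*9 = -1 - 9 = -10)
sqrt(u + B(3)) = sqrt(-415 - 10) = sqrt(-425) = 5*I*sqrt(17)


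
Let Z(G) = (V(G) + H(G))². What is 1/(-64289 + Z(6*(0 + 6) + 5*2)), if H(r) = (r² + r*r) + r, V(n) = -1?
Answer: 1/18228440 ≈ 5.4859e-8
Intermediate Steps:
H(r) = r + 2*r² (H(r) = (r² + r²) + r = 2*r² + r = r + 2*r²)
Z(G) = (-1 + G*(1 + 2*G))²
1/(-64289 + Z(6*(0 + 6) + 5*2)) = 1/(-64289 + (-1 + (6*(0 + 6) + 5*2)*(1 + 2*(6*(0 + 6) + 5*2)))²) = 1/(-64289 + (-1 + (6*6 + 10)*(1 + 2*(6*6 + 10)))²) = 1/(-64289 + (-1 + (36 + 10)*(1 + 2*(36 + 10)))²) = 1/(-64289 + (-1 + 46*(1 + 2*46))²) = 1/(-64289 + (-1 + 46*(1 + 92))²) = 1/(-64289 + (-1 + 46*93)²) = 1/(-64289 + (-1 + 4278)²) = 1/(-64289 + 4277²) = 1/(-64289 + 18292729) = 1/18228440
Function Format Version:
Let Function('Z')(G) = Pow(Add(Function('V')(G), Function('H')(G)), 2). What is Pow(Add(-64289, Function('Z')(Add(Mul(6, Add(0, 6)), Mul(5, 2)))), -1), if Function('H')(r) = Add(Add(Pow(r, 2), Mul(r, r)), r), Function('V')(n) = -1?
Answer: Rational(1, 18228440) ≈ 5.4859e-8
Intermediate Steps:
Function('H')(r) = Add(r, Mul(2, Pow(r, 2))) (Function('H')(r) = Add(Add(Pow(r, 2), Pow(r, 2)), r) = Add(Mul(2, Pow(r, 2)), r) = Add(r, Mul(2, Pow(r, 2))))
Function('Z')(G) = Pow(Add(-1, Mul(G, Add(1, Mul(2, G)))), 2)
Pow(Add(-64289, Function('Z')(Add(Mul(6, Add(0, 6)), Mul(5, 2)))), -1) = Pow(Add(-64289, Pow(Add(-1, Mul(Add(Mul(6, Add(0, 6)), Mul(5, 2)), Add(1, Mul(2, Add(Mul(6, Add(0, 6)), Mul(5, 2)))))), 2)), -1) = Pow(Add(-64289, Pow(Add(-1, Mul(Add(Mul(6, 6), 10), Add(1, Mul(2, Add(Mul(6, 6), 10))))), 2)), -1) = Pow(Add(-64289, Pow(Add(-1, Mul(Add(36, 10), Add(1, Mul(2, Add(36, 10))))), 2)), -1) = Pow(Add(-64289, Pow(Add(-1, Mul(46, Add(1, Mul(2, 46)))), 2)), -1) = Pow(Add(-64289, Pow(Add(-1, Mul(46, Add(1, 92))), 2)), -1) = Pow(Add(-64289, Pow(Add(-1, Mul(46, 93)), 2)), -1) = Pow(Add(-64289, Pow(Add(-1, 4278), 2)), -1) = Pow(Add(-64289, Pow(4277, 2)), -1) = Pow(Add(-64289, 18292729), -1) = Pow(18228440, -1) = Rational(1, 18228440)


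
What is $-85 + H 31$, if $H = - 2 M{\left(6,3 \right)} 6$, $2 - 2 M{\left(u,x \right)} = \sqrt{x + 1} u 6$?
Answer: $12935$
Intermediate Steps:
$M{\left(u,x \right)} = 1 - 3 u \sqrt{1 + x}$ ($M{\left(u,x \right)} = 1 - \frac{\sqrt{x + 1} u 6}{2} = 1 - \frac{\sqrt{1 + x} u 6}{2} = 1 - \frac{u \sqrt{1 + x} 6}{2} = 1 - \frac{6 u \sqrt{1 + x}}{2} = 1 - 3 u \sqrt{1 + x}$)
$H = 420$ ($H = - 2 \left(1 - 18 \sqrt{1 + 3}\right) 6 = - 2 \left(1 - 18 \sqrt{4}\right) 6 = - 2 \left(1 - 18 \cdot 2\right) 6 = - 2 \left(1 - 36\right) 6 = \left(-2\right) \left(-35\right) 6 = 70 \cdot 6 = 420$)
$-85 + H 31 = -85 + 420 \cdot 31 = -85 + 13020 = 12935$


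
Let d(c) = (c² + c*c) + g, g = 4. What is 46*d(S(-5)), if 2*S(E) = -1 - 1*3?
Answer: 552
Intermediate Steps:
S(E) = -2 (S(E) = (-1 - 1*3)/2 = (-1 - 3)/2 = (½)*(-4) = -2)
d(c) = 4 + 2*c² (d(c) = (c² + c*c) + 4 = (c² + c²) + 4 = 2*c² + 4 = 4 + 2*c²)
46*d(S(-5)) = 46*(4 + 2*(-2)²) = 46*(4 + 2*4) = 46*(4 + 8) = 46*12 = 552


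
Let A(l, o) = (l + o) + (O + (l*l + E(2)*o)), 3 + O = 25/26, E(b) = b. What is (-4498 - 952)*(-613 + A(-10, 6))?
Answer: 35923675/13 ≈ 2.7634e+6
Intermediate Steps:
O = -53/26 (O = -3 + 25/26 = -53/26 ≈ -2.0385)
A(l, o) = -53/26 + l + l**2 + 3*o (A(l, o) = (l + o) + (-53/26 + (l*l + 2*o)) = (l + o) + (-53/26 + (l**2 + 2*o)) = (l + o) + (-53/26 + l**2 + 2*o) = -53/26 + l + l**2 + 3*o)
(-4498 - 952)*(-613 + A(-10, 6)) = (-4498 - 952)*(-613 + (-53/26 - 10 + (-10)**2 + 3*6)) = -5450*(-613 + (-53/26 - 10 + 100 + 18)) = -5450*(-613 + 2755/26) = -5450*(-13183/26) = 35923675/13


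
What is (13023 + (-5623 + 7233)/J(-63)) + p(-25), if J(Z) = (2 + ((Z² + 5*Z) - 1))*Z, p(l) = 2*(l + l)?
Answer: 85020371/6579 ≈ 12923.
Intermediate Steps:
p(l) = 4*l (p(l) = 2*(2*l) = 4*l)
J(Z) = Z*(1 + Z² + 5*Z) (J(Z) = (2 + (-1 + Z² + 5*Z))*Z = (1 + Z² + 5*Z)*Z = Z*(1 + Z² + 5*Z))
(13023 + (-5623 + 7233)/J(-63)) + p(-25) = (13023 + (-5623 + 7233)/((-63*(1 + (-63)² + 5*(-63))))) + 4*(-25) = (13023 + 1610/((-63*(1 + 3969 - 315)))) - 100 = (13023 + 1610/((-63*3655))) - 100 = (13023 + 1610/(-230265)) - 100 = (13023 + 1610*(-1/230265)) - 100 = (13023 - 46/6579) - 100 = 85678271/6579 - 100 = 85020371/6579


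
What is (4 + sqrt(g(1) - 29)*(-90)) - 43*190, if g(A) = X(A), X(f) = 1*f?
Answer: -8166 - 180*I*sqrt(7) ≈ -8166.0 - 476.24*I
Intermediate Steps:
X(f) = f
g(A) = A
(4 + sqrt(g(1) - 29)*(-90)) - 43*190 = (4 + sqrt(1 - 29)*(-90)) - 43*190 = (4 + sqrt(-28)*(-90)) - 8170 = (4 + (2*I*sqrt(7))*(-90)) - 8170 = (4 - 180*I*sqrt(7)) - 8170 = -8166 - 180*I*sqrt(7)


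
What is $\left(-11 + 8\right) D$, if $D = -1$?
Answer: $3$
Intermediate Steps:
$\left(-11 + 8\right) D = \left(-11 + 8\right) \left(-1\right) = \left(-3\right) \left(-1\right) = 3$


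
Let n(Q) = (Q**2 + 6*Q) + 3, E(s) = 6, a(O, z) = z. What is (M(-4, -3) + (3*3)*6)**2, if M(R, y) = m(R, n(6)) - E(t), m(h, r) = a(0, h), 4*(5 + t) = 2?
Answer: 1936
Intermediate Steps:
t = -9/2 (t = -5 + (1/4)*2 = -5 + 1/2 = -9/2 ≈ -4.5000)
n(Q) = 3 + Q**2 + 6*Q
m(h, r) = h
M(R, y) = -6 + R (M(R, y) = R - 1*6 = R - 6 = -6 + R)
(M(-4, -3) + (3*3)*6)**2 = ((-6 - 4) + (3*3)*6)**2 = (-10 + 9*6)**2 = (-10 + 54)**2 = 44**2 = 1936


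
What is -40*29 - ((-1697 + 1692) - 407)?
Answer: -748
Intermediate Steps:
-40*29 - ((-1697 + 1692) - 407) = -1160 - (-5 - 407) = -1160 - 1*(-412) = -1160 + 412 = -748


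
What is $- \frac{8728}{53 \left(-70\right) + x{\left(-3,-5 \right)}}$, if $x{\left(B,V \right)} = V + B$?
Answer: $\frac{4364}{1859} \approx 2.3475$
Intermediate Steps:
$x{\left(B,V \right)} = B + V$
$- \frac{8728}{53 \left(-70\right) + x{\left(-3,-5 \right)}} = - \frac{8728}{53 \left(-70\right) - 8} = - \frac{8728}{-3710 - 8} = - \frac{8728}{-3718} = \left(-8728\right) \left(- \frac{1}{3718}\right) = \frac{4364}{1859}$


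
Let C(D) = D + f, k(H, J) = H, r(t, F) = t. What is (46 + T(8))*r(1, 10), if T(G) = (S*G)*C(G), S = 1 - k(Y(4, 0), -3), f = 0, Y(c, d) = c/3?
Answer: 74/3 ≈ 24.667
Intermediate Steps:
Y(c, d) = c/3 (Y(c, d) = c*(⅓) = c/3)
C(D) = D (C(D) = D + 0 = D)
S = -⅓ (S = 1 - 4/3 = -⅓ ≈ -0.33333)
T(G) = -G²/3 (T(G) = (-G/3)*G = -G²/3)
(46 + T(8))*r(1, 10) = (46 - ⅓*8²)*1 = (46 - ⅓*64)*1 = (46 - 64/3)*1 = (74/3)*1 = 74/3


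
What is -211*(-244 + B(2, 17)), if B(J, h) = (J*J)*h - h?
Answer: 40723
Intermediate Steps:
B(J, h) = -h + h*J² (B(J, h) = J²*h - h = h*J² - h = -h + h*J²)
-211*(-244 + B(2, 17)) = -211*(-244 + 17*(-1 + 2²)) = -211*(-244 + 17*(-1 + 4)) = -211*(-244 + 17*3) = -211*(-244 + 51) = -211*(-193) = 40723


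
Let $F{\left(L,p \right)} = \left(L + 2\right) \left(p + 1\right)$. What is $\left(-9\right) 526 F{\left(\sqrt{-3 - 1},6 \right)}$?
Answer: $-66276 - 66276 i \approx -66276.0 - 66276.0 i$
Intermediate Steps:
$F{\left(L,p \right)} = \left(1 + p\right) \left(2 + L\right)$ ($F{\left(L,p \right)} = \left(2 + L\right) \left(1 + p\right) = \left(1 + p\right) \left(2 + L\right)$)
$\left(-9\right) 526 F{\left(\sqrt{-3 - 1},6 \right)} = \left(-9\right) 526 \left(2 + \sqrt{-3 - 1} + 2 \cdot 6 + \sqrt{-3 - 1} \cdot 6\right) = - 4734 \left(2 + \sqrt{-4} + 12 + \sqrt{-4} \cdot 6\right) = - 4734 \left(2 + 2 i + 12 + 2 i 6\right) = - 4734 \left(2 + 2 i + 12 + 12 i\right) = - 4734 \left(14 + 14 i\right) = -66276 - 66276 i$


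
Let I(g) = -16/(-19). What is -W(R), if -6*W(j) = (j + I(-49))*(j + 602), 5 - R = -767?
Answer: 3362636/19 ≈ 1.7698e+5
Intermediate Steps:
I(g) = 16/19 (I(g) = -16*(-1/19) = 16/19)
R = 772 (R = 5 - 1*(-767) = 5 + 767 = 772)
W(j) = -(602 + j)*(16/19 + j)/6 (W(j) = -(j + 16/19)*(j + 602)/6 = -(16/19 + j)*(602 + j)/6 = -(602 + j)*(16/19 + j)/6)
-W(R) = -(-4816/57 - 1909/19*772 - ⅙*772²) = -(-4816/57 - 1473748/19 - ⅙*595984) = -(-4816/57 - 1473748/19 - 297992/3) = -1*(-3362636/19) = 3362636/19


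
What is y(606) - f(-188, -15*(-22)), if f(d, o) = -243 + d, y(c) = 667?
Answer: 1098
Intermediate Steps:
y(606) - f(-188, -15*(-22)) = 667 - (-243 - 188) = 667 - 1*(-431) = 667 + 431 = 1098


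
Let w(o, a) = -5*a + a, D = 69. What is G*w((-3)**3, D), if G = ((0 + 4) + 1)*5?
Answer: -6900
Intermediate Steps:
w(o, a) = -4*a
G = 25 (G = (4 + 1)*5 = 5*5 = 25)
G*w((-3)**3, D) = 25*(-4*69) = 25*(-276) = -6900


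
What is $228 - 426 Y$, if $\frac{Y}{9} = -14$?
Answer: $53904$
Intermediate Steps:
$Y = -126$ ($Y = 9 \left(-14\right) = -126$)
$228 - 426 Y = 228 - -53676 = 228 + 53676 = 53904$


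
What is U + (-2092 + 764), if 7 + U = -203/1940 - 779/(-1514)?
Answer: -1959952341/1468580 ≈ -1334.6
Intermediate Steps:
U = -9678101/1468580 (U = -7 + (-203/1940 - 779/(-1514)) = -7 + (-203*1/1940 - 779*(-1/1514)) = -7 + (-203/1940 + 779/1514) = -7 + 601959/1468580 = -9678101/1468580 ≈ -6.5901)
U + (-2092 + 764) = -9678101/1468580 + (-2092 + 764) = -9678101/1468580 - 1328 = -1959952341/1468580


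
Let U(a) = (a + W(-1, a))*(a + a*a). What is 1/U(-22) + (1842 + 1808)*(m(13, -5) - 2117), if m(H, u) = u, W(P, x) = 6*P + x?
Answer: -178916430001/23100 ≈ -7.7453e+6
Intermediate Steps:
W(P, x) = x + 6*P
U(a) = (-6 + 2*a)*(a + a²) (U(a) = (a + (a + 6*(-1)))*(a + a*a) = (a + (a - 6))*(a + a²) = (a + (-6 + a))*(a + a²) = (-6 + 2*a)*(a + a²))
1/U(-22) + (1842 + 1808)*(m(13, -5) - 2117) = 1/(2*(-22)*(-3 + (-22)² - 2*(-22))) + (1842 + 1808)*(-5 - 2117) = 1/(2*(-22)*(-3 + 484 + 44)) + 3650*(-2122) = 1/(2*(-22)*525) - 7745300 = 1/(-23100) - 7745300 = -1/23100 - 7745300 = -178916430001/23100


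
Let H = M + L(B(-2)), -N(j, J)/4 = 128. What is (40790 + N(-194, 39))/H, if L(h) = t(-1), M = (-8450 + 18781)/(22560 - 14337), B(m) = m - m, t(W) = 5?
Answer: 165602997/25723 ≈ 6437.9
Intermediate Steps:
N(j, J) = -512 (N(j, J) = -4*128 = -512)
B(m) = 0
M = 10331/8223 ≈ 1.2564
L(h) = 5
H = 51446/8223 (H = 10331/8223 + 5 = 51446/8223 ≈ 6.2564)
(40790 + N(-194, 39))/H = (40790 - 512)/(51446/8223) = 40278*(8223/51446) = 165602997/25723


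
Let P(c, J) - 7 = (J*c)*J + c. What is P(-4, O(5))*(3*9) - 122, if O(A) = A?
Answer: -2741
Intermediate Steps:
P(c, J) = 7 + c + c*J² (P(c, J) = 7 + ((J*c)*J + c) = 7 + (c*J² + c) = 7 + (c + c*J²) = 7 + c + c*J²)
P(-4, O(5))*(3*9) - 122 = (7 - 4 - 4*5²)*(3*9) - 122 = (7 - 4 - 4*25)*27 - 122 = (7 - 4 - 100)*27 - 122 = -97*27 - 122 = -2619 - 122 = -2741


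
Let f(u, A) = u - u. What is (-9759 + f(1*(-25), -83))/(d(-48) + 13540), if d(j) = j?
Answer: -9759/13492 ≈ -0.72332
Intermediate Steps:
f(u, A) = 0
(-9759 + f(1*(-25), -83))/(d(-48) + 13540) = (-9759 + 0)/(-48 + 13540) = -9759/13492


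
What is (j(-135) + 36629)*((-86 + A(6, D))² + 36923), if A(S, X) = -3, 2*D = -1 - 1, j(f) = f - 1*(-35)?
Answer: 1638106476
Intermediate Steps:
j(f) = 35 + f (j(f) = f + 35 = 35 + f)
D = -1 (D = (-1 - 1)/2 = (½)*(-2) = -1)
(j(-135) + 36629)*((-86 + A(6, D))² + 36923) = ((35 - 135) + 36629)*((-86 - 3)² + 36923) = (-100 + 36629)*((-89)² + 36923) = 36529*(7921 + 36923) = 36529*44844 = 1638106476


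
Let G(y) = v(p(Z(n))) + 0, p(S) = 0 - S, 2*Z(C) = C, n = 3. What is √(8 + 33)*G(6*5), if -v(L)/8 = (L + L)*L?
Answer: -36*√41 ≈ -230.51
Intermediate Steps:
Z(C) = C/2
p(S) = -S
v(L) = -16*L² (v(L) = -8*(L + L)*L = -8*2*L*L = -16*L²)
G(y) = -36 (G(y) = -16*(-3/2)² + 0 = -16*9/4 + 0 = -36 + 0 = -36)
√(8 + 33)*G(6*5) = √(8 + 33)*(-36) = √41*(-36) = -36*√41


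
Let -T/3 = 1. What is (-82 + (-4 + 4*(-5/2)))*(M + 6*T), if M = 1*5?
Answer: 1248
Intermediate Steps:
T = -3 (T = -3*1 = -3)
M = 5
(-82 + (-4 + 4*(-5/2)))*(M + 6*T) = (-82 + (-4 + 4*(-5/2)))*(5 + 6*(-3)) = (-82 + (-4 + 4*(-5*½)))*(5 - 18) = (-82 + (-4 + 4*(-5/2)))*(-13) = (-82 + (-4 - 10))*(-13) = (-82 - 14)*(-13) = -96*(-13) = 1248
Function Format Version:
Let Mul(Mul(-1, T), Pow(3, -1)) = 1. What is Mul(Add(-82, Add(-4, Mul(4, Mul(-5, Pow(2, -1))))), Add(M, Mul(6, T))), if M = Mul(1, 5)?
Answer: 1248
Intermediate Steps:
T = -3 (T = Mul(-3, 1) = -3)
M = 5
Mul(Add(-82, Add(-4, Mul(4, Mul(-5, Pow(2, -1))))), Add(M, Mul(6, T))) = Mul(Add(-82, Add(-4, Mul(4, Mul(-5, Pow(2, -1))))), Add(5, Mul(6, -3))) = Mul(Add(-82, Add(-4, Mul(4, Mul(-5, Rational(1, 2))))), Add(5, -18)) = Mul(Add(-82, Add(-4, Mul(4, Rational(-5, 2)))), -13) = Mul(Add(-82, Add(-4, -10)), -13) = Mul(Add(-82, -14), -13) = Mul(-96, -13) = 1248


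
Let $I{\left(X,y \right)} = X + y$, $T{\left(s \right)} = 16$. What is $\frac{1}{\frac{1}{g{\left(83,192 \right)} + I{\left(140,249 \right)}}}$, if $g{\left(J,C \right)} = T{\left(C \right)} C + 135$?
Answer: $3596$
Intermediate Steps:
$g{\left(J,C \right)} = 135 + 16 C$ ($g{\left(J,C \right)} = 16 C + 135 = 135 + 16 C$)
$\frac{1}{\frac{1}{g{\left(83,192 \right)} + I{\left(140,249 \right)}}} = \frac{1}{\frac{1}{\left(135 + 16 \cdot 192\right) + \left(140 + 249\right)}} = \frac{1}{\frac{1}{\left(135 + 3072\right) + 389}} = \frac{1}{\frac{1}{3207 + 389}} = \frac{1}{\frac{1}{3596}} = 3596$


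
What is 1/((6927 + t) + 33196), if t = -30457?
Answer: 1/9666 ≈ 0.00010346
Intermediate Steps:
1/((6927 + t) + 33196) = 1/((6927 - 30457) + 33196) = 1/(-23530 + 33196) = 1/9666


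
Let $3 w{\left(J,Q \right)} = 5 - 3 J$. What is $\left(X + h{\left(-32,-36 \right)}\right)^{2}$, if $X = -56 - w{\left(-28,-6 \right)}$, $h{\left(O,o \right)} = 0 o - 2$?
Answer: $\frac{69169}{9} \approx 7685.4$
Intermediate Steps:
$w{\left(J,Q \right)} = \frac{5}{3} - J$ ($w{\left(J,Q \right)} = \frac{5 - 3 J}{3} = \frac{5}{3} - J$)
$h{\left(O,o \right)} = -2$ ($h{\left(O,o \right)} = 0 - 2 = -2$)
$X = - \frac{257}{3}$ ($X = -56 - \left(\frac{5}{3} - -28\right) = -56 - \left(\frac{5}{3} + 28\right) = -56 - \frac{89}{3} = - \frac{257}{3} \approx -85.667$)
$\left(X + h{\left(-32,-36 \right)}\right)^{2} = \left(- \frac{257}{3} - 2\right)^{2} = \left(- \frac{263}{3}\right)^{2} = \frac{69169}{9}$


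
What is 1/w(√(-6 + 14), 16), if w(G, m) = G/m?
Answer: 4*√2 ≈ 5.6569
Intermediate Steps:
1/w(√(-6 + 14), 16) = 1/(√(-6 + 14)/16) = 1/(√8*(1/16)) = 1/((2*√2)*(1/16)) = 1/(√2/8) = 4*√2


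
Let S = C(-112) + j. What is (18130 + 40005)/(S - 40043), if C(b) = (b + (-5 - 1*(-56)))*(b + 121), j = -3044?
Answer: -58135/43636 ≈ -1.3323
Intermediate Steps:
C(b) = (51 + b)*(121 + b) (C(b) = (b + (-5 + 56))*(121 + b) = (b + 51)*(121 + b) = (51 + b)*(121 + b))
S = -3593 (S = (6171 + (-112)**2 + 172*(-112)) - 3044 = (6171 + 12544 - 19264) - 3044 = -549 - 3044 = -3593)
(18130 + 40005)/(S - 40043) = (18130 + 40005)/(-3593 - 40043) = 58135/(-43636) = 58135*(-1/43636) = -58135/43636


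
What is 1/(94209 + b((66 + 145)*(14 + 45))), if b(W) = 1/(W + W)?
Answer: 24898/2345615683 ≈ 1.0615e-5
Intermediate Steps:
b(W) = 1/(2*W)
1/(94209 + b((66 + 145)*(14 + 45))) = 1/(94209 + 1/(2*(((66 + 145)*(14 + 45))))) = 1/(94209 + 1/(2*((211*59)))) = 1/(94209 + (½)/12449) = 1/(94209 + (½)*(1/12449)) = 1/(94209 + 1/24898) = 1/(2345615683/24898) = 24898/2345615683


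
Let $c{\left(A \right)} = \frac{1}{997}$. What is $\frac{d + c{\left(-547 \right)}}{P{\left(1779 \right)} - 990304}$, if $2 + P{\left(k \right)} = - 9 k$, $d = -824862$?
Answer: $\frac{822387413}{1003298049} \approx 0.81968$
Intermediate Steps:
$c{\left(A \right)} = \frac{1}{997}$
$P{\left(k \right)} = -2 - 9 k$
$\frac{d + c{\left(-547 \right)}}{P{\left(1779 \right)} - 990304} = \frac{-824862 + \frac{1}{997}}{\left(-2 - 16011\right) - 990304} = - \frac{822387413}{997 \left(\left(-2 - 16011\right) - 990304\right)} = - \frac{822387413}{997 \left(-16013 - 990304\right)} = - \frac{822387413}{997 \left(-1006317\right)} = \left(- \frac{822387413}{997}\right) \left(- \frac{1}{1006317}\right) = \frac{822387413}{1003298049}$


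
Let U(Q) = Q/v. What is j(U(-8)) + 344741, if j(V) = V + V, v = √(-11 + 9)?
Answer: 344741 + 8*I*√2 ≈ 3.4474e+5 + 11.314*I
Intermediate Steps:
v = I*√2 (v = √(-2) = I*√2 ≈ 1.4142*I)
U(Q) = -I*Q*√2/2 (U(Q) = Q/((I*√2)) = Q*(-I*√2/2) = -I*Q*√2/2)
j(V) = 2*V
j(U(-8)) + 344741 = 2*(-½*I*(-8)*√2) + 344741 = 2*(4*I*√2) + 344741 = 8*I*√2 + 344741 = 344741 + 8*I*√2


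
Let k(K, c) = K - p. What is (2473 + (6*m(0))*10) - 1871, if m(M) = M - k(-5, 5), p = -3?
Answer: 722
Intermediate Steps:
k(K, c) = 3 + K (k(K, c) = K - 1*(-3) = K + 3 = 3 + K)
m(M) = 2 + M (m(M) = M - (3 - 5) = M - 1*(-2) = M + 2 = 2 + M)
(2473 + (6*m(0))*10) - 1871 = (2473 + (6*(2 + 0))*10) - 1871 = (2473 + (6*2)*10) - 1871 = (2473 + 12*10) - 1871 = (2473 + 120) - 1871 = 2593 - 1871 = 722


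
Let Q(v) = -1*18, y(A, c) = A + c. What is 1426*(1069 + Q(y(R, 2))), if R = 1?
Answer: 1498726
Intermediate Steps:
Q(v) = -18
1426*(1069 + Q(y(R, 2))) = 1426*(1069 - 18) = 1426*1051 = 1498726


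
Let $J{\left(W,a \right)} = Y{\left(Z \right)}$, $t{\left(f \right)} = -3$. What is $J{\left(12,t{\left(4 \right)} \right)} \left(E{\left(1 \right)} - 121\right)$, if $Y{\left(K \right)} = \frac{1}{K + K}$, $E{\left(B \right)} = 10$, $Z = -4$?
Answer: $\frac{111}{8} \approx 13.875$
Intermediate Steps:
$Y{\left(K \right)} = \frac{1}{2 K}$
$J{\left(W,a \right)} = - \frac{1}{8}$ ($J{\left(W,a \right)} = \frac{1}{2 \left(-4\right)} = \frac{1}{2} \left(- \frac{1}{4}\right) = - \frac{1}{8}$)
$J{\left(12,t{\left(4 \right)} \right)} \left(E{\left(1 \right)} - 121\right) = - \frac{10 - 121}{8} = \left(- \frac{1}{8}\right) \left(-111\right) = \frac{111}{8}$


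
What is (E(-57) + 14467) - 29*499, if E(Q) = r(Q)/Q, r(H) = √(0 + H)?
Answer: -4 - I*√57/57 ≈ -4.0 - 0.13245*I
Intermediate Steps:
r(H) = √H
E(Q) = Q^(-½) (E(Q) = √Q/Q = Q^(-½))
(E(-57) + 14467) - 29*499 = ((-57)^(-½) + 14467) - 29*499 = (-I*√57/57 + 14467) - 14471 = (14467 - I*√57/57) - 14471 = -4 - I*√57/57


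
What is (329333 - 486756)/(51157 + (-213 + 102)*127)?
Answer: -157423/37060 ≈ -4.2478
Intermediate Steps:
(329333 - 486756)/(51157 + (-213 + 102)*127) = -157423/(51157 - 111*127) = -157423/(51157 - 14097) = -157423/37060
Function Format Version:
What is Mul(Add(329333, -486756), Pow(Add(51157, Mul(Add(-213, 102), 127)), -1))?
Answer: Rational(-157423, 37060) ≈ -4.2478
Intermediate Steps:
Mul(Add(329333, -486756), Pow(Add(51157, Mul(Add(-213, 102), 127)), -1)) = Mul(-157423, Pow(Add(51157, Mul(-111, 127)), -1)) = Mul(-157423, Pow(Add(51157, -14097), -1)) = Mul(-157423, Pow(37060, -1)) = Mul(-157423, Rational(1, 37060)) = Rational(-157423, 37060)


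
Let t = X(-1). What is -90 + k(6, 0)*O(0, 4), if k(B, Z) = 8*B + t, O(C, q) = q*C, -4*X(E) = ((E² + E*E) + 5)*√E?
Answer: -90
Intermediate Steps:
X(E) = -√E*(5 + 2*E²)/4 (X(E) = -((E² + E*E) + 5)*√E/4 = -((E² + E²) + 5)*√E/4 = -(2*E² + 5)*√E/4 = -(5 + 2*E²)*√E/4 = -√E*(5 + 2*E²)/4)
t = -7*I/4 (t = √(-1)*(-5 - 2*(-1)²)/4 = I*(-5 - 2*1)/4 = I*(-5 - 2)/4 = (¼)*I*(-7) = -7*I/4 ≈ -1.75*I)
O(C, q) = C*q
k(B, Z) = 8*B - 7*I/4
-90 + k(6, 0)*O(0, 4) = -90 + (8*6 - 7*I/4)*(0*4) = -90 + (48 - 7*I/4)*0 = -90 + 0 = -90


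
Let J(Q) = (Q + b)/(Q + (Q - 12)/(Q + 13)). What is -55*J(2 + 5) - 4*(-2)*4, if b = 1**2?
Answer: -896/27 ≈ -33.185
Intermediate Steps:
b = 1
J(Q) = (1 + Q)/(Q + (-12 + Q)/(13 + Q)) (J(Q) = (Q + 1)/(Q + (Q - 12)/(Q + 13)) = (1 + Q)/(Q + (-12 + Q)/(13 + Q)))
-55*J(2 + 5) - 4*(-2)*4 = -55*(13 + (2 + 5)**2 + 14*(2 + 5))/(-12 + (2 + 5)**2 + 14*(2 + 5)) - 4*(-2)*4 = -55*(13 + 7**2 + 14*7)/(-12 + 7**2 + 14*7) + 8*4 = -55*(13 + 49 + 98)/(-12 + 49 + 98) + 32 = -55*160/135 + 32 = -11*160/27 + 32 = -55*32/27 + 32 = -1760/27 + 32 = -896/27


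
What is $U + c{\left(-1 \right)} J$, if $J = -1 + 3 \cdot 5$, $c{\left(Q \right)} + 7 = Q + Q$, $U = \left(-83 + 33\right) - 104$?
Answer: $-280$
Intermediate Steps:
$U = -154$ ($U = -50 - 104 = -154$)
$c{\left(Q \right)} = -7 + 2 Q$ ($c{\left(Q \right)} = -7 + \left(Q + Q\right) = -7 + 2 Q$)
$J = 14$ ($J = -1 + 15 = 14$)
$U + c{\left(-1 \right)} J = -154 + \left(-7 + 2 \left(-1\right)\right) 14 = -154 + \left(-7 - 2\right) 14 = -154 - 126 = -280$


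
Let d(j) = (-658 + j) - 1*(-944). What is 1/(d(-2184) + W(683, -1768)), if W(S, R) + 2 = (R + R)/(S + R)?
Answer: -1085/2057964 ≈ -0.00052722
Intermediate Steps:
d(j) = 286 + j (d(j) = (-658 + j) + 944 = 286 + j)
W(S, R) = -2 + 2*R/(R + S) (W(S, R) = -2 + (R + R)/(S + R) = -2 + (2*R)/(R + S) = -2 + 2*R/(R + S))
1/(d(-2184) + W(683, -1768)) = 1/((286 - 2184) - 2*683/(-1768 + 683)) = 1/(-1898 - 2*683/(-1085)) = 1/(-1898 - 2*683*(-1/1085)) = 1/(-1898 + 1366/1085) = 1/(-2057964/1085) = -1085/2057964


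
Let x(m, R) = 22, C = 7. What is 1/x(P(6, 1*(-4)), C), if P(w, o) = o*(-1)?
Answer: 1/22 ≈ 0.045455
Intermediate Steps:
P(w, o) = -o
1/x(P(6, 1*(-4)), C) = 1/22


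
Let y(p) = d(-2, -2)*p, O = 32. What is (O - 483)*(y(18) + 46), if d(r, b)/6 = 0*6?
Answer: -20746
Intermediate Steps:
d(r, b) = 0 (d(r, b) = 6*(0*6) = 6*0 = 0)
y(p) = 0 (y(p) = 0*p = 0)
(O - 483)*(y(18) + 46) = (32 - 483)*(0 + 46) = -451*46 = -20746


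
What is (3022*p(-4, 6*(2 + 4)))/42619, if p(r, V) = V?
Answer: 108792/42619 ≈ 2.5527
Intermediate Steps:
(3022*p(-4, 6*(2 + 4)))/42619 = (3022*(6*(2 + 4)))/42619 = (3022*(6*6))*(1/42619) = (3022*36)*(1/42619) = 108792*(1/42619) = 108792/42619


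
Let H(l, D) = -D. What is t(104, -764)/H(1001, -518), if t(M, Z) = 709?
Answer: 709/518 ≈ 1.3687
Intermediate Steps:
t(104, -764)/H(1001, -518) = 709/((-1*(-518))) = 709/518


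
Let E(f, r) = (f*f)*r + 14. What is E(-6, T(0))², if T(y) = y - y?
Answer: 196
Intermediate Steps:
T(y) = 0
E(f, r) = 14 + r*f² (E(f, r) = f²*r + 14 = r*f² + 14 = 14 + r*f²)
E(-6, T(0))² = (14 + 0*(-6)²)² = (14 + 0*36)² = (14 + 0)² = 14² = 196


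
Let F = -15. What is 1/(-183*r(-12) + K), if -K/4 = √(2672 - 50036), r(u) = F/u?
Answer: -1220/4320803 + 128*I*√11841/12962409 ≈ -0.00028236 + 0.0010745*I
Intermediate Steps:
r(u) = -15/u
K = -8*I*√11841 (K = -4*√(2672 - 50036) = -8*I*√11841 ≈ -870.53*I)
1/(-183*r(-12) + K) = 1/(-(-2745)/(-12) - 8*I*√11841) = 1/(-(-2745)*(-1)/12 - 8*I*√11841) = 1/(-183*5/4 - 8*I*√11841) = 1/(-915/4 - 8*I*√11841)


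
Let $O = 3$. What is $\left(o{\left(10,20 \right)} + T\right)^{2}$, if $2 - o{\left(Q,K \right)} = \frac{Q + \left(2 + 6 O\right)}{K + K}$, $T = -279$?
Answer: $\frac{1234321}{16} \approx 77145.0$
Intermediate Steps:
$o{\left(Q,K \right)} = 2 - \frac{20 + Q}{2 K}$ ($o{\left(Q,K \right)} = 2 - \frac{Q + \left(2 + 6 \cdot 3\right)}{K + K} = 2 - \frac{Q + \left(2 + 18\right)}{2 K} = 2 - \left(Q + 20\right) \frac{1}{2 K} = 2 - \left(20 + Q\right) \frac{1}{2 K} = 2 - \frac{20 + Q}{2 K}$)
$\left(o{\left(10,20 \right)} + T\right)^{2} = \left(\frac{-20 - 10 + 4 \cdot 20}{2 \cdot 20} - 279\right)^{2} = \left(\frac{1}{2} \cdot \frac{1}{20} \left(-20 - 10 + 80\right) - 279\right)^{2} = \left(\frac{1}{2} \cdot \frac{1}{20} \cdot 50 - 279\right)^{2} = \left(\frac{5}{4} - 279\right)^{2} = \left(- \frac{1111}{4}\right)^{2} = \frac{1234321}{16}$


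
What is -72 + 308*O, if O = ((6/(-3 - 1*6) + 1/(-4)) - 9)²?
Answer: 1087805/36 ≈ 30217.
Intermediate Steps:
O = 14161/144 (O = ((6/(-3 - 6) + 1*(-¼)) - 9)² = ((6/(-9) - ¼) - 9)² = ((6*(-⅑) - ¼) - 9)² = ((-⅔ - ¼) - 9)² = (-11/12 - 9)² = (-119/12)² = 14161/144 ≈ 98.340)
-72 + 308*O = -72 + 308*(14161/144) = -72 + 1090397/36 = 1087805/36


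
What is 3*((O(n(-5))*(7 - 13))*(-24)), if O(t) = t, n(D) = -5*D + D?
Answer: 8640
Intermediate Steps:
n(D) = -4*D
3*((O(n(-5))*(7 - 13))*(-24)) = 3*(((-4*(-5))*(7 - 13))*(-24)) = 3*((20*(-6))*(-24)) = 3*(-120*(-24)) = 3*2880 = 8640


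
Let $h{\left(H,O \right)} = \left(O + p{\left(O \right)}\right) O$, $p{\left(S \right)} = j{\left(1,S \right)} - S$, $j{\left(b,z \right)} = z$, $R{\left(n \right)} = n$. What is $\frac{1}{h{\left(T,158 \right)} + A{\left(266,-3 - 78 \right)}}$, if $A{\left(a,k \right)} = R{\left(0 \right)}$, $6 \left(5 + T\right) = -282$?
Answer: $\frac{1}{24964} \approx 4.0058 \cdot 10^{-5}$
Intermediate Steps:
$T = -52$ ($T = -5 + \frac{1}{6} \left(-282\right) = -5 - 47 = -52$)
$p{\left(S \right)} = 0$ ($p{\left(S \right)} = S - S = 0$)
$A{\left(a,k \right)} = 0$
$h{\left(H,O \right)} = O^{2}$ ($h{\left(H,O \right)} = \left(O + 0\right) O = O O = O^{2}$)
$\frac{1}{h{\left(T,158 \right)} + A{\left(266,-3 - 78 \right)}} = \frac{1}{158^{2} + 0} = \frac{1}{24964 + 0} = \frac{1}{24964}$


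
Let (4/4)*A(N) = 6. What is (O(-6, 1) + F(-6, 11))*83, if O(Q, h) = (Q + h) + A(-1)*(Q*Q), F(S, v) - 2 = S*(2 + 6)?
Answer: 13695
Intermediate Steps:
A(N) = 6
F(S, v) = 2 + 8*S (F(S, v) = 2 + S*(2 + 6) = 2 + S*8 = 2 + 8*S)
O(Q, h) = Q + h + 6*Q² (O(Q, h) = (Q + h) + 6*(Q*Q) = (Q + h) + 6*Q² = Q + h + 6*Q²)
(O(-6, 1) + F(-6, 11))*83 = ((-6 + 1 + 6*(-6)²) + (2 + 8*(-6)))*83 = ((-6 + 1 + 6*36) + (2 - 48))*83 = ((-6 + 1 + 216) - 46)*83 = (211 - 46)*83 = 165*83 = 13695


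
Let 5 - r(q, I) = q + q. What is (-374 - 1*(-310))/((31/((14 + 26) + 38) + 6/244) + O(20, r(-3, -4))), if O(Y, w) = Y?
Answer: -19032/6073 ≈ -3.1339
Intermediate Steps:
r(q, I) = 5 - 2*q (r(q, I) = 5 - (q + q) = 5 - 2*q)
(-374 - 1*(-310))/((31/((14 + 26) + 38) + 6/244) + O(20, r(-3, -4))) = (-374 - 1*(-310))/((31/((14 + 26) + 38) + 6/244) + 20) = (-374 + 310)/((31/(40 + 38) + 6*(1/244)) + 20) = -64/((31/78 + 3/122) + 20) = -64/(1004/2379 + 20) = -64/48584/2379 = -64*2379/48584 = -19032/6073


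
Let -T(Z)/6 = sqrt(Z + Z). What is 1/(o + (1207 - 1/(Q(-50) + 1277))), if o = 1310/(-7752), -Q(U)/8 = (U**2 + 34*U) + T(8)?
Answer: 19112556/23065629163 ≈ 0.00082862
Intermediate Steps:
T(Z) = -6*sqrt(2)*sqrt(Z) (T(Z) = -6*sqrt(Z + Z) = -6*sqrt(2)*sqrt(Z))
Q(U) = 192 - 272*U - 8*U**2 (Q(U) = -8*((U**2 + 34*U) - 6*sqrt(2)*sqrt(8)) = -8*((U**2 + 34*U) - 6*sqrt(2)*2*sqrt(2)) = -8*((U**2 + 34*U) - 24) = -8*(-24 + U**2 + 34*U) = 192 - 272*U - 8*U**2)
o = -655/3876 (o = 1310*(-1/7752) = -655/3876 ≈ -0.16899)
1/(o + (1207 - 1/(Q(-50) + 1277))) = 1/(-655/3876 + (1207 - 1/((192 - 272*(-50) - 8*(-50)**2) + 1277))) = 1/(-655/3876 + (1207 - 1/((192 + 13600 - 8*2500) + 1277))) = 1/(-655/3876 + (1207 - 1/((192 + 13600 - 20000) + 1277))) = 1/(-655/3876 + (1207 - 1/(-6208 + 1277))) = 1/(-655/3876 + (1207 - 1/(-4931))) = 1/(-655/3876 + (1207 - 1*(-1/4931))) = 1/(-655/3876 + (1207 + 1/4931)) = 1/(-655/3876 + 5951718/4931) = 1/(23065629163/19112556) = 19112556/23065629163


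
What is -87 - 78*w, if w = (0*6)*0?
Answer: -87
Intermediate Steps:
w = 0 (w = 0*0 = 0)
-87 - 78*w = -87 - 78*0 = -87 + 0 = -87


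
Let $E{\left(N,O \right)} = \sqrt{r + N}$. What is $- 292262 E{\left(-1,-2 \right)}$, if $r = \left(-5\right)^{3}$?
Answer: $- 876786 i \sqrt{14} \approx - 3.2806 \cdot 10^{6} i$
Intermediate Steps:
$r = -125$
$E{\left(N,O \right)} = \sqrt{-125 + N}$
$- 292262 E{\left(-1,-2 \right)} = - 292262 \sqrt{-125 - 1} = - 292262 \sqrt{-126} = - 292262 \cdot 3 i \sqrt{14} = - 876786 i \sqrt{14}$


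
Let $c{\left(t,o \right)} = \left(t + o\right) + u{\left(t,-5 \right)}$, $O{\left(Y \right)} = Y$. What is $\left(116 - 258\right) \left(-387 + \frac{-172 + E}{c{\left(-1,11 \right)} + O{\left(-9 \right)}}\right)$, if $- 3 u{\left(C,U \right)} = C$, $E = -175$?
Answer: $\frac{183819}{2} \approx 91910.0$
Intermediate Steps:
$u{\left(C,U \right)} = - \frac{C}{3}$
$c{\left(t,o \right)} = o + \frac{2 t}{3}$ ($c{\left(t,o \right)} = \left(t + o\right) - \frac{t}{3} = \left(o + t\right) - \frac{t}{3} = o + \frac{2 t}{3}$)
$\left(116 - 258\right) \left(-387 + \frac{-172 + E}{c{\left(-1,11 \right)} + O{\left(-9 \right)}}\right) = \left(116 - 258\right) \left(-387 + \frac{-172 - 175}{\left(11 + \frac{2}{3} \left(-1\right)\right) - 9}\right) = \left(116 - 258\right) \left(-387 - \frac{347}{\left(11 - \frac{2}{3}\right) - 9}\right) = \left(116 - 258\right) \left(-387 - \frac{347}{\frac{31}{3} - 9}\right) = - 142 \left(-387 - \frac{347}{\frac{4}{3}}\right) = - 142 \left(-387 - \frac{1041}{4}\right) = \left(-142\right) \left(- \frac{2589}{4}\right) = \frac{183819}{2}$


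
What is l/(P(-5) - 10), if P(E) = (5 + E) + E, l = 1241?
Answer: -1241/15 ≈ -82.733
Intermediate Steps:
P(E) = 5 + 2*E
l/(P(-5) - 10) = 1241/((5 + 2*(-5)) - 10) = 1241/((5 - 10) - 10) = 1241/(-5 - 10) = 1241/(-15) = -1/15*1241 = -1241/15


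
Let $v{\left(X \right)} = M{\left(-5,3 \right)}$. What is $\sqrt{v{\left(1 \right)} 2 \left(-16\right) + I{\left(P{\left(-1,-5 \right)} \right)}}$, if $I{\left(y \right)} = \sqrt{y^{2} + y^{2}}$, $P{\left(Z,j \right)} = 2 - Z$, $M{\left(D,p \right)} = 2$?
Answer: $\sqrt{-64 + 3 \sqrt{2}} \approx 7.7303 i$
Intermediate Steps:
$v{\left(X \right)} = 2$
$I{\left(y \right)} = \sqrt{2} \sqrt{y^{2}}$ ($I{\left(y \right)} = \sqrt{2 y^{2}} = \sqrt{2} \sqrt{y^{2}}$)
$\sqrt{v{\left(1 \right)} 2 \left(-16\right) + I{\left(P{\left(-1,-5 \right)} \right)}} = \sqrt{2 \cdot 2 \left(-16\right) + \sqrt{2} \sqrt{\left(2 - -1\right)^{2}}} = \sqrt{4 \left(-16\right) + \sqrt{2} \sqrt{\left(2 + 1\right)^{2}}} = \sqrt{-64 + \sqrt{2} \sqrt{3^{2}}} = \sqrt{-64 + \sqrt{2} \sqrt{9}} = \sqrt{-64 + \sqrt{2} \cdot 3} = \sqrt{-64 + 3 \sqrt{2}}$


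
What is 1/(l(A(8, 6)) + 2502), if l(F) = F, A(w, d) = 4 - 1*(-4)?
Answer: 1/2510 ≈ 0.00039841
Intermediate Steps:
A(w, d) = 8 (A(w, d) = 4 + 4 = 8)
1/(l(A(8, 6)) + 2502) = 1/(8 + 2502) = 1/2510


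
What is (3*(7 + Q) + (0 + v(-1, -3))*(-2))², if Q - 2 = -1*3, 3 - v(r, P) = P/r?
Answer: 324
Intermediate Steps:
v(r, P) = 3 - P/r
Q = -1 (Q = 2 - 1*3 = 2 - 3 = -1)
(3*(7 + Q) + (0 + v(-1, -3))*(-2))² = (3*(7 - 1) + (0 + (3 - 1*(-3)/(-1)))*(-2))² = (3*6 + (0 + (3 - 1*(-3)*(-1)))*(-2))² = (18 + (0 + (3 - 3))*(-2))² = (18 + (0 + 0)*(-2))² = (18 + 0*(-2))² = (18 + 0)² = 18² = 324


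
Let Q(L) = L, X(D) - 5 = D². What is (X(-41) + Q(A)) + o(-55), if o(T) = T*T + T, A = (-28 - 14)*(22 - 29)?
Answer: 4950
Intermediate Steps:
A = 294 (A = -42*(-7) = 294)
o(T) = T + T² (o(T) = T² + T = T + T²)
X(D) = 5 + D²
(X(-41) + Q(A)) + o(-55) = ((5 + (-41)²) + 294) - 55*(1 - 55) = ((5 + 1681) + 294) - 55*(-54) = (1686 + 294) + 2970 = 1980 + 2970 = 4950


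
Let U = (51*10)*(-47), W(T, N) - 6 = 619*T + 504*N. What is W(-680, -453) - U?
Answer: -625256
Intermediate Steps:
W(T, N) = 6 + 504*N + 619*T (W(T, N) = 6 + (619*T + 504*N) = 6 + (504*N + 619*T) = 6 + 504*N + 619*T)
U = -23970 (U = 510*(-47) = -23970)
W(-680, -453) - U = (6 + 504*(-453) + 619*(-680)) - 1*(-23970) = (6 - 228312 - 420920) + 23970 = -649226 + 23970 = -625256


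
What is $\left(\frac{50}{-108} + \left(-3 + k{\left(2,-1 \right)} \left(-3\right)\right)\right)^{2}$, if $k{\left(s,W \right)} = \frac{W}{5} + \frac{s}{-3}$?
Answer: $\frac{54289}{72900} \approx 0.74471$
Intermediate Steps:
$k{\left(s,W \right)} = - \frac{s}{3} + \frac{W}{5}$ ($k{\left(s,W \right)} = W \frac{1}{5} + s \left(- \frac{1}{3}\right) = \frac{W}{5} - \frac{s}{3} = - \frac{s}{3} + \frac{W}{5}$)
$\left(\frac{50}{-108} + \left(-3 + k{\left(2,-1 \right)} \left(-3\right)\right)\right)^{2} = \left(\frac{50}{-108} - \left(3 - \left(\left(- \frac{1}{3}\right) 2 + \frac{1}{5} \left(-1\right)\right) \left(-3\right)\right)\right)^{2} = \left(50 \left(- \frac{1}{108}\right) - \left(3 - \left(- \frac{2}{3} - \frac{1}{5}\right) \left(-3\right)\right)\right)^{2} = \left(- \frac{25}{54} - \frac{2}{5}\right)^{2} = \left(- \frac{233}{270}\right)^{2} = \frac{54289}{72900}$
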